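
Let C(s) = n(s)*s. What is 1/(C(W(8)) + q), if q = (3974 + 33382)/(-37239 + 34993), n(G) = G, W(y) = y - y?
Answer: -1123/18678 ≈ -0.060124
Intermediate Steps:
W(y) = 0
C(s) = s² (C(s) = s*s = s²)
q = -18678/1123 (q = 37356/(-2246) = 37356*(-1/2246) = -18678/1123 ≈ -16.632)
1/(C(W(8)) + q) = 1/(0² - 18678/1123) = 1/(0 - 18678/1123) = 1/(-18678/1123) = -1123/18678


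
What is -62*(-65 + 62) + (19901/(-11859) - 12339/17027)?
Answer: 37072531370/201923193 ≈ 183.60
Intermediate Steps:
-62*(-65 + 62) + (19901/(-11859) - 12339/17027) = -62*(-3) + (19901*(-1/11859) - 12339*1/17027) = 186 + (-19901/11859 - 12339/17027) = 186 - 485182528/201923193 = 37072531370/201923193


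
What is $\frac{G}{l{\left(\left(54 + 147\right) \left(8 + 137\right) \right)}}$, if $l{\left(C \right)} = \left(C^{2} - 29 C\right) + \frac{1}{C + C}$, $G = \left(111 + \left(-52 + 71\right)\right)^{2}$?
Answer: $\frac{985101000}{49464067447801} \approx 1.9915 \cdot 10^{-5}$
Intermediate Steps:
$G = 16900$ ($G = \left(111 + 19\right)^{2} = 130^{2} = 16900$)
$l{\left(C \right)} = C^{2} + \frac{1}{2 C} - 29 C$ ($l{\left(C \right)} = \left(C^{2} - 29 C\right) + \frac{1}{2 C} = C^{2} + \frac{1}{2 C} - 29 C$)
$\frac{G}{l{\left(\left(54 + 147\right) \left(8 + 137\right) \right)}} = \frac{16900}{\left(\left(54 + 147\right) \left(8 + 137\right)\right)^{2} + \frac{1}{2 \left(54 + 147\right) \left(8 + 137\right)} - 29 \left(54 + 147\right) \left(8 + 137\right)} = \frac{16900}{\left(201 \cdot 145\right)^{2} + \frac{1}{2 \cdot 201 \cdot 145} - 29 \cdot 201 \cdot 145} = \frac{16900}{29145^{2} + \frac{1}{2 \cdot 29145} - 845205} = \frac{16900}{849431025 + \frac{1}{2} \cdot \frac{1}{29145} - 845205} = \frac{16900}{849431025 + \frac{1}{58290} - 845205} = \frac{16900}{\frac{49464067447801}{58290}} = 16900 \cdot \frac{58290}{49464067447801} = \frac{985101000}{49464067447801}$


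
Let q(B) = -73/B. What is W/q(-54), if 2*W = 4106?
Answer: 110862/73 ≈ 1518.7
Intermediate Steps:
W = 2053 (W = (½)*4106 = 2053)
W/q(-54) = 2053/((-73/(-54))) = 2053/((-73*(-1/54))) = 2053/(73/54) = 2053*(54/73) = 110862/73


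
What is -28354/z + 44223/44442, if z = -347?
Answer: 425151283/5140458 ≈ 82.707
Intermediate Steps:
-28354/z + 44223/44442 = -28354/(-347) + 44223/44442 = -28354*(-1/347) + 44223*(1/44442) = 28354/347 + 14741/14814 = 425151283/5140458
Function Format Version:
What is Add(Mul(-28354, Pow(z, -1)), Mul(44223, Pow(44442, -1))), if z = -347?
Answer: Rational(425151283, 5140458) ≈ 82.707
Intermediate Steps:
Add(Mul(-28354, Pow(z, -1)), Mul(44223, Pow(44442, -1))) = Add(Mul(-28354, Pow(-347, -1)), Mul(44223, Pow(44442, -1))) = Add(Mul(-28354, Rational(-1, 347)), Mul(44223, Rational(1, 44442))) = Add(Rational(28354, 347), Rational(14741, 14814)) = Rational(425151283, 5140458)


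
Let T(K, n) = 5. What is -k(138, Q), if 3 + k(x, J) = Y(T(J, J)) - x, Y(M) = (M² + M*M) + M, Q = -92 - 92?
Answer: 86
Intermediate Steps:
Q = -184
Y(M) = M + 2*M² (Y(M) = (M² + M²) + M = 2*M² + M = M + 2*M²)
k(x, J) = 52 - x (k(x, J) = -3 + (5*(1 + 2*5) - x) = -3 + (5*(1 + 10) - x) = -3 + (5*11 - x) = -3 + (55 - x) = 52 - x)
-k(138, Q) = -(52 - 1*138) = -(52 - 138) = -1*(-86) = 86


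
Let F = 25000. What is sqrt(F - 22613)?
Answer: sqrt(2387) ≈ 48.857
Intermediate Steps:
sqrt(F - 22613) = sqrt(25000 - 22613) = sqrt(2387)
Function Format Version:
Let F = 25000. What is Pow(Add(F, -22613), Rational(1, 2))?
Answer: Pow(2387, Rational(1, 2)) ≈ 48.857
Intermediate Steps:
Pow(Add(F, -22613), Rational(1, 2)) = Pow(Add(25000, -22613), Rational(1, 2)) = Pow(2387, Rational(1, 2))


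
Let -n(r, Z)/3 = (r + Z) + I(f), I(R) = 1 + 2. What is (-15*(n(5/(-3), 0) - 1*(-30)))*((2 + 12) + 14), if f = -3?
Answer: -10920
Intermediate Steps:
I(R) = 3
n(r, Z) = -9 - 3*Z - 3*r (n(r, Z) = -3*((r + Z) + 3) = -3*((Z + r) + 3) = -3*(3 + Z + r) = -9 - 3*Z - 3*r)
(-15*(n(5/(-3), 0) - 1*(-30)))*((2 + 12) + 14) = (-15*((-9 - 3*0 - 15/(-3)) - 1*(-30)))*((2 + 12) + 14) = (-15*((-9 + 0 - 15*(-1)/3) + 30))*(14 + 14) = -15*((-9 + 0 - 3*(-5/3)) + 30)*28 = -15*((-9 + 0 + 5) + 30)*28 = -15*(-4 + 30)*28 = -15*26*28 = -390*28 = -10920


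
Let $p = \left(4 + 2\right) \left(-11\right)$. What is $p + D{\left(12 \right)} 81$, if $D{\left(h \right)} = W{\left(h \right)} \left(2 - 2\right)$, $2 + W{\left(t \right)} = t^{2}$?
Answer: $-66$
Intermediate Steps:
$W{\left(t \right)} = -2 + t^{2}$
$D{\left(h \right)} = 0$ ($D{\left(h \right)} = \left(-2 + h^{2}\right) \left(2 - 2\right) = \left(-2 + h^{2}\right) 0 = 0$)
$p = -66$ ($p = 6 \left(-11\right) = -66$)
$p + D{\left(12 \right)} 81 = -66 + 0 \cdot 81 = -66 + 0 = -66$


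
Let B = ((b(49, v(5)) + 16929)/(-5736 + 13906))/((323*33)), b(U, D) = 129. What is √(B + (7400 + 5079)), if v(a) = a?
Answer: 3*√809104500569310/763895 ≈ 111.71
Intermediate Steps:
B = 2843/14514005 (B = ((129 + 16929)/(-5736 + 13906))/((323*33)) = (17058/8170)/10659 = (17058*(1/8170))*(1/10659) = (8529/4085)*(1/10659) = 2843/14514005 ≈ 0.00019588)
√(B + (7400 + 5079)) = √(2843/14514005 + (7400 + 5079)) = √(2843/14514005 + 12479) = √(181120271238/14514005) = 3*√809104500569310/763895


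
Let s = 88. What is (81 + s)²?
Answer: 28561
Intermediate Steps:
(81 + s)² = (81 + 88)² = 169² = 28561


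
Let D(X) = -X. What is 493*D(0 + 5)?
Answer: -2465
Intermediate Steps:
493*D(0 + 5) = 493*(-(0 + 5)) = 493*(-1*5) = 493*(-5) = -2465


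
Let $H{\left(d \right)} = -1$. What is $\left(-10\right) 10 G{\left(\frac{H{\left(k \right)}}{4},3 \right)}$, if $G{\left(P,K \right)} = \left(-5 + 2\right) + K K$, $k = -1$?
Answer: $-600$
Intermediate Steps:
$G{\left(P,K \right)} = -3 + K^{2}$
$\left(-10\right) 10 G{\left(\frac{H{\left(k \right)}}{4},3 \right)} = \left(-10\right) 10 \left(-3 + 3^{2}\right) = - 100 \left(-3 + 9\right) = \left(-100\right) 6 = -600$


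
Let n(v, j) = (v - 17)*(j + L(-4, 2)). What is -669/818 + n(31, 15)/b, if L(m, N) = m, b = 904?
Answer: -119701/184868 ≈ -0.64749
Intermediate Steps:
n(v, j) = (-17 + v)*(-4 + j) (n(v, j) = (v - 17)*(j - 4) = (-17 + v)*(-4 + j))
-669/818 + n(31, 15)/b = -669/818 + (68 - 17*15 - 4*31 + 15*31)/904 = -669*1/818 + (68 - 255 - 124 + 465)*(1/904) = -669/818 + 154*(1/904) = -669/818 + 77/452 = -119701/184868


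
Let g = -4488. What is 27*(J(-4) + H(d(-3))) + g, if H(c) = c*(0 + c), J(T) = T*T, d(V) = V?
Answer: -3813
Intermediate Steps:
J(T) = T**2
H(c) = c**2 (H(c) = c*c = c**2)
27*(J(-4) + H(d(-3))) + g = 27*((-4)**2 + (-3)**2) - 4488 = 27*(16 + 9) - 4488 = 27*25 - 4488 = 675 - 4488 = -3813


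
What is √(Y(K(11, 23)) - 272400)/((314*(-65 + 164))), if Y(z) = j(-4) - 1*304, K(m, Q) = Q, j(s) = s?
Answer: I*√68177/15543 ≈ 0.016799*I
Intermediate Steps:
Y(z) = -308 (Y(z) = -4 - 1*304 = -4 - 304 = -308)
√(Y(K(11, 23)) - 272400)/((314*(-65 + 164))) = √(-308 - 272400)/((314*(-65 + 164))) = √(-272708)/((314*99)) = (2*I*√68177)/31086 = (2*I*√68177)*(1/31086) = I*√68177/15543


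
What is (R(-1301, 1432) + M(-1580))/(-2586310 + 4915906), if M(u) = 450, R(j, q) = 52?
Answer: 251/1164798 ≈ 0.00021549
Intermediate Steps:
(R(-1301, 1432) + M(-1580))/(-2586310 + 4915906) = (52 + 450)/(-2586310 + 4915906) = 502/2329596 = 502*(1/2329596) = 251/1164798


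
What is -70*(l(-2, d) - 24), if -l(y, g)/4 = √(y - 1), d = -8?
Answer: 1680 + 280*I*√3 ≈ 1680.0 + 484.97*I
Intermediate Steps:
l(y, g) = -4*√(-1 + y) (l(y, g) = -4*√(y - 1) = -4*√(-1 + y))
-70*(l(-2, d) - 24) = -70*(-4*√(-1 - 2) - 24) = -70*(-4*I*√3 - 24) = -70*(-24 - 4*I*√3) = 1680 + 280*I*√3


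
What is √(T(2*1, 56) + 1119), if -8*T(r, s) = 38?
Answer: √4457/2 ≈ 33.380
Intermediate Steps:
T(r, s) = -19/4 (T(r, s) = -⅛*38 = -19/4)
√(T(2*1, 56) + 1119) = √(-19/4 + 1119) = √(4457/4) = √4457/2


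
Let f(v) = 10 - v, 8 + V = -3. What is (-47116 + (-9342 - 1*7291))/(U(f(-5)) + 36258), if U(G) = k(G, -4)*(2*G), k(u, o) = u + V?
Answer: -63749/36378 ≈ -1.7524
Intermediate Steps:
V = -11 (V = -8 - 3 = -11)
k(u, o) = -11 + u (k(u, o) = u - 11 = -11 + u)
U(G) = 2*G*(-11 + G) (U(G) = (-11 + G)*(2*G) = 2*G*(-11 + G))
(-47116 + (-9342 - 1*7291))/(U(f(-5)) + 36258) = (-47116 + (-9342 - 1*7291))/(2*(10 - 1*(-5))*(-11 + (10 - 1*(-5))) + 36258) = (-47116 + (-9342 - 7291))/(2*(10 + 5)*(-11 + (10 + 5)) + 36258) = (-47116 - 16633)/(2*15*(-11 + 15) + 36258) = -63749/(2*15*4 + 36258) = -63749/(120 + 36258) = -63749/36378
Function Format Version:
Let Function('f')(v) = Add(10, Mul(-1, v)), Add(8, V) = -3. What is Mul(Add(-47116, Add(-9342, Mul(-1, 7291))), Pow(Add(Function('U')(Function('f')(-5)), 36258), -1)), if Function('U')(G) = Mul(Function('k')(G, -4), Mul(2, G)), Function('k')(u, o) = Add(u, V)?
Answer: Rational(-63749, 36378) ≈ -1.7524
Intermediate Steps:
V = -11 (V = Add(-8, -3) = -11)
Function('k')(u, o) = Add(-11, u) (Function('k')(u, o) = Add(u, -11) = Add(-11, u))
Function('U')(G) = Mul(2, G, Add(-11, G)) (Function('U')(G) = Mul(Add(-11, G), Mul(2, G)) = Mul(2, G, Add(-11, G)))
Mul(Add(-47116, Add(-9342, Mul(-1, 7291))), Pow(Add(Function('U')(Function('f')(-5)), 36258), -1)) = Mul(Add(-47116, Add(-9342, Mul(-1, 7291))), Pow(Add(Mul(2, Add(10, Mul(-1, -5)), Add(-11, Add(10, Mul(-1, -5)))), 36258), -1)) = Mul(Add(-47116, Add(-9342, -7291)), Pow(Add(Mul(2, Add(10, 5), Add(-11, Add(10, 5))), 36258), -1)) = Mul(Add(-47116, -16633), Pow(Add(Mul(2, 15, Add(-11, 15)), 36258), -1)) = Mul(-63749, Pow(Add(Mul(2, 15, 4), 36258), -1)) = Mul(-63749, Pow(Add(120, 36258), -1)) = Mul(-63749, Pow(36378, -1)) = Mul(-63749, Rational(1, 36378)) = Rational(-63749, 36378)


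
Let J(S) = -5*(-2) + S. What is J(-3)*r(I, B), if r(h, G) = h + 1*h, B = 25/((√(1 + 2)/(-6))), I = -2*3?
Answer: -84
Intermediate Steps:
J(S) = 10 + S
I = -6
B = -50*√3 (B = 25/((√3*(-⅙))) = 25/((-√3/6)) = 25*(-2*√3) = -50*√3 ≈ -86.603)
r(h, G) = 2*h (r(h, G) = h + h = 2*h)
J(-3)*r(I, B) = (10 - 3)*(2*(-6)) = 7*(-12) = -84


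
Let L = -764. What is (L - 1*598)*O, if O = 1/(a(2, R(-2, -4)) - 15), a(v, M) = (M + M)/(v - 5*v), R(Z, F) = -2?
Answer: 2724/29 ≈ 93.931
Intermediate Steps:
a(v, M) = -M/(2*v) (a(v, M) = (2*M)/((-4*v)) = (2*M)*(-1/(4*v)) = -M/(2*v))
O = -2/29 (O = 1/(-½*(-2)/2 - 15) = 1/(-½*(-2)*½ - 15) = 1/(½ - 15) = 1/(-29/2) = -2/29 ≈ -0.068966)
(L - 1*598)*O = (-764 - 1*598)*(-2/29) = (-764 - 598)*(-2/29) = -1362*(-2/29) = 2724/29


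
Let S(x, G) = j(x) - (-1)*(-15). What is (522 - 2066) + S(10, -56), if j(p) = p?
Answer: -1549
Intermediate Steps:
S(x, G) = -15 + x (S(x, G) = x - (-1)*(-15) = x - 1*15 = x - 15 = -15 + x)
(522 - 2066) + S(10, -56) = (522 - 2066) + (-15 + 10) = -1544 - 5 = -1549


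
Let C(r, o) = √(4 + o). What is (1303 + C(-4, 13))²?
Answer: (1303 + √17)² ≈ 1.7086e+6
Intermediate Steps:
(1303 + C(-4, 13))² = (1303 + √(4 + 13))² = (1303 + √17)²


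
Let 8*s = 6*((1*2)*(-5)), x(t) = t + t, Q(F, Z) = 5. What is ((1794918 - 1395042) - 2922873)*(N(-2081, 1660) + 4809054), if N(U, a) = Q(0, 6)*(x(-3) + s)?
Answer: -24266117025081/2 ≈ -1.2133e+13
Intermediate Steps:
x(t) = 2*t
s = -15/2 (s = (6*((1*2)*(-5)))/8 = (6*(2*(-5)))/8 = (6*(-10))/8 = (⅛)*(-60) = -15/2 ≈ -7.5000)
N(U, a) = -135/2 (N(U, a) = 5*(2*(-3) - 15/2) = 5*(-6 - 15/2) = 5*(-27/2) = -135/2)
((1794918 - 1395042) - 2922873)*(N(-2081, 1660) + 4809054) = ((1794918 - 1395042) - 2922873)*(-135/2 + 4809054) = (399876 - 2922873)*(9617973/2) = -2522997*9617973/2 = -24266117025081/2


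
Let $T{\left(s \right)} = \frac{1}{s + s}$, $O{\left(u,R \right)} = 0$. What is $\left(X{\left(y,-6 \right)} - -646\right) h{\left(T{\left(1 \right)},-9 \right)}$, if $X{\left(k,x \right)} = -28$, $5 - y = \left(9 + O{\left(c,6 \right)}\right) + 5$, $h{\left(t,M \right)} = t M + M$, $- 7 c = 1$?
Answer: $-8343$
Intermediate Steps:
$c = - \frac{1}{7}$ ($c = \left(- \frac{1}{7}\right) 1 = - \frac{1}{7} \approx -0.14286$)
$T{\left(s \right)} = \frac{1}{2 s}$
$h{\left(t,M \right)} = M + M t$ ($h{\left(t,M \right)} = M t + M = M + M t$)
$y = -9$ ($y = 5 - \left(\left(9 + 0\right) + 5\right) = 5 - \left(9 + 5\right) = 5 - 14 = -9$)
$\left(X{\left(y,-6 \right)} - -646\right) h{\left(T{\left(1 \right)},-9 \right)} = \left(-28 - -646\right) \left(- 9 \left(1 + \frac{1}{2 \cdot 1}\right)\right) = \left(-28 + 646\right) \left(- 9 \left(1 + \frac{1}{2} \cdot 1\right)\right) = 618 \left(- 9 \left(1 + \frac{1}{2}\right)\right) = 618 \left(\left(-9\right) \frac{3}{2}\right) = 618 \left(- \frac{27}{2}\right) = -8343$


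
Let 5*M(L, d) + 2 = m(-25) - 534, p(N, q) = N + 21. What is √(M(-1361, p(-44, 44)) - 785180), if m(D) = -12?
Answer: 12*I*√136335/5 ≈ 886.17*I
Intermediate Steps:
p(N, q) = 21 + N
M(L, d) = -548/5 (M(L, d) = -⅖ + (-12 - 534)/5 = -⅖ + (⅕)*(-546) = -⅖ - 546/5 = -548/5)
√(M(-1361, p(-44, 44)) - 785180) = √(-548/5 - 785180) = √(-3926448/5) = 12*I*√136335/5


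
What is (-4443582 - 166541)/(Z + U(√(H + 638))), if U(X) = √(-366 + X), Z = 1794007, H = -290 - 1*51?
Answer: -4610123/(1794007 + I*√(366 - 3*√33)) ≈ -2.5697 + 2.675e-5*I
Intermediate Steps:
H = -341 (H = -290 - 51 = -341)
(-4443582 - 166541)/(Z + U(√(H + 638))) = (-4443582 - 166541)/(1794007 + √(-366 + √(-341 + 638))) = -4610123/(1794007 + √(-366 + √297)) = -4610123/(1794007 + √(-366 + 3*√33))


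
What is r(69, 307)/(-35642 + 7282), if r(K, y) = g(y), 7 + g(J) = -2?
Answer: 9/28360 ≈ 0.00031735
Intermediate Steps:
g(J) = -9 (g(J) = -7 - 2 = -9)
r(K, y) = -9
r(69, 307)/(-35642 + 7282) = -9/(-35642 + 7282) = -9/(-28360) = -9*(-1/28360) = 9/28360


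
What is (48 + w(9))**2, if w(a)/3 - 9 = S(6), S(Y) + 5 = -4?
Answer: 2304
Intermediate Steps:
S(Y) = -9 (S(Y) = -5 - 4 = -9)
w(a) = 0 (w(a) = 27 + 3*(-9) = 27 - 27 = 0)
(48 + w(9))**2 = (48 + 0)**2 = 48**2 = 2304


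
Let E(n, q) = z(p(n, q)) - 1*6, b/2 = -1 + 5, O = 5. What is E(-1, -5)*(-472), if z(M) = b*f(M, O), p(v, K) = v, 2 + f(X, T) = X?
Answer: 14160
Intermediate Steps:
f(X, T) = -2 + X
b = 8 (b = 2*(-1 + 5) = 2*4 = 8)
z(M) = -16 + 8*M (z(M) = 8*(-2 + M) = -16 + 8*M)
E(n, q) = -22 + 8*n (E(n, q) = (-16 + 8*n) - 1*6 = (-16 + 8*n) - 6 = -22 + 8*n)
E(-1, -5)*(-472) = (-22 + 8*(-1))*(-472) = (-22 - 8)*(-472) = -30*(-472) = 14160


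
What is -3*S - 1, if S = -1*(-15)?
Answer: -46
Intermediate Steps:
S = 15
-3*S - 1 = -3*15 - 1 = -45 - 1 = -46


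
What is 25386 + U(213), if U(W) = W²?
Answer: 70755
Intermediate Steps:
25386 + U(213) = 25386 + 213² = 25386 + 45369 = 70755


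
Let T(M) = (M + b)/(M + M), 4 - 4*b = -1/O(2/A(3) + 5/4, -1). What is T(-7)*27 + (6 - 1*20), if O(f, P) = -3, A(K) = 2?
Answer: -127/56 ≈ -2.2679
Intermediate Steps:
b = 11/12 (b = 1 - (-1)/(4*(-3)) = 1 - (-1)*(-1)/(4*3) = 1 - ¼*⅓ = 1 - 1/12 = 11/12 ≈ 0.91667)
T(M) = (11/12 + M)/(2*M) (T(M) = (M + 11/12)/(M + M) = (11/12 + M)/((2*M)) = (11/12 + M)*(1/(2*M)) = (11/12 + M)/(2*M))
T(-7)*27 + (6 - 1*20) = ((1/24)*(11 + 12*(-7))/(-7))*27 + (6 - 1*20) = ((1/24)*(-⅐)*(11 - 84))*27 + (6 - 20) = ((1/24)*(-⅐)*(-73))*27 - 14 = (73/168)*27 - 14 = 657/56 - 14 = -127/56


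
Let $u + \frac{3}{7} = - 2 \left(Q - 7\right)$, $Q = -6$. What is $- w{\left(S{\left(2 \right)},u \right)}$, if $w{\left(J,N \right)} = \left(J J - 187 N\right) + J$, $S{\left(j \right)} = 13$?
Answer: $\frac{32199}{7} \approx 4599.9$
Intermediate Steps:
$u = \frac{179}{7}$ ($u = - \frac{3}{7} - 2 \left(-6 - 7\right) = - \frac{3}{7} - -26 = - \frac{3}{7} + 26 = \frac{179}{7} \approx 25.571$)
$w{\left(J,N \right)} = J + J^{2} - 187 N$ ($w{\left(J,N \right)} = \left(J^{2} - 187 N\right) + J = J + J^{2} - 187 N$)
$- w{\left(S{\left(2 \right)},u \right)} = - (13 + 13^{2} - \frac{33473}{7}) = - (13 + 169 - \frac{33473}{7}) = \left(-1\right) \left(- \frac{32199}{7}\right) = \frac{32199}{7}$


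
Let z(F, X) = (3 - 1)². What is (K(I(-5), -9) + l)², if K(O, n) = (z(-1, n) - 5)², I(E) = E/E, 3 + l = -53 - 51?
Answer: 11236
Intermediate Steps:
z(F, X) = 4 (z(F, X) = 2² = 4)
l = -107 (l = -3 + (-53 - 51) = -3 - 104 = -107)
I(E) = 1
K(O, n) = 1 (K(O, n) = (4 - 5)² = (-1)² = 1)
(K(I(-5), -9) + l)² = (1 - 107)² = (-106)² = 11236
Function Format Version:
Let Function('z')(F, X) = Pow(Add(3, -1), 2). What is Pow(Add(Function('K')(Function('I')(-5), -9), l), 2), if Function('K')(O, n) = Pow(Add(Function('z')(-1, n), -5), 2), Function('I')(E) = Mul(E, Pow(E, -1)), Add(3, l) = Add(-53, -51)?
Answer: 11236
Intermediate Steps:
Function('z')(F, X) = 4 (Function('z')(F, X) = Pow(2, 2) = 4)
l = -107 (l = Add(-3, Add(-53, -51)) = Add(-3, -104) = -107)
Function('I')(E) = 1
Function('K')(O, n) = 1 (Function('K')(O, n) = Pow(Add(4, -5), 2) = Pow(-1, 2) = 1)
Pow(Add(Function('K')(Function('I')(-5), -9), l), 2) = Pow(Add(1, -107), 2) = Pow(-106, 2) = 11236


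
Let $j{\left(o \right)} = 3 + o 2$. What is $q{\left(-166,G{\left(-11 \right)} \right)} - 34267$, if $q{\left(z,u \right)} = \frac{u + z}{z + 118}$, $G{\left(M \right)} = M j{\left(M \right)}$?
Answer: $- \frac{1644859}{48} \approx -34268.0$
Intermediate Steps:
$j{\left(o \right)} = 3 + 2 o$
$G{\left(M \right)} = M \left(3 + 2 M\right)$
$q{\left(z,u \right)} = \frac{u + z}{118 + z}$
$q{\left(-166,G{\left(-11 \right)} \right)} - 34267 = \frac{- 11 \left(3 + 2 \left(-11\right)\right) - 166}{118 - 166} - 34267 = \frac{- 11 \left(3 - 22\right) - 166}{-48} - 34267 = - \frac{\left(-11\right) \left(-19\right) - 166}{48} - 34267 = - \frac{209 - 166}{48} - 34267 = \left(- \frac{1}{48}\right) 43 - 34267 = - \frac{43}{48} - 34267 = - \frac{1644859}{48}$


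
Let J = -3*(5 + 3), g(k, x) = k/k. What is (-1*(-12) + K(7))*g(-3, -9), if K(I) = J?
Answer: -12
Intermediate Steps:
g(k, x) = 1
J = -24 (J = -3*8 = -24)
K(I) = -24
(-1*(-12) + K(7))*g(-3, -9) = (-1*(-12) - 24)*1 = (12 - 24)*1 = -12*1 = -12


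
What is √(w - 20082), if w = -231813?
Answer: I*√251895 ≈ 501.89*I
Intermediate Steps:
√(w - 20082) = √(-231813 - 20082) = √(-251895) = I*√251895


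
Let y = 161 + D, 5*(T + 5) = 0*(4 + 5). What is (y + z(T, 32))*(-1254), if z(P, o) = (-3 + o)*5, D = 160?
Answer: -584364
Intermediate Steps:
T = -5 (T = -5 + (0*(4 + 5))/5 = -5 + (0*9)/5 = -5 + (⅕)*0 = -5 + 0 = -5)
z(P, o) = -15 + 5*o
y = 321 (y = 161 + 160 = 321)
(y + z(T, 32))*(-1254) = (321 + (-15 + 5*32))*(-1254) = (321 + (-15 + 160))*(-1254) = (321 + 145)*(-1254) = 466*(-1254) = -584364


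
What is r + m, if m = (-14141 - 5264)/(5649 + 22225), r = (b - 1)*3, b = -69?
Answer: -5872945/27874 ≈ -210.70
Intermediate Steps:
r = -210 (r = (-69 - 1)*3 = -70*3 = -210)
m = -19405/27874 ≈ -0.69617
r + m = -210 - 19405/27874 = -5872945/27874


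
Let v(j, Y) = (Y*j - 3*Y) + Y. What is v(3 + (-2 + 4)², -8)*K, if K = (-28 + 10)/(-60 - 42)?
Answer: -120/17 ≈ -7.0588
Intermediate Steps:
K = 3/17 (K = -18/(-102) = -18*(-1/102) = 3/17 ≈ 0.17647)
v(j, Y) = -2*Y + Y*j (v(j, Y) = (-3*Y + Y*j) + Y = -2*Y + Y*j)
v(3 + (-2 + 4)², -8)*K = -8*(-2 + (3 + (-2 + 4)²))*(3/17) = -8*(-2 + (3 + 2²))*(3/17) = -8*(-2 + (3 + 4))*(3/17) = -8*(-2 + 7)*(3/17) = -8*5*(3/17) = -40*3/17 = -120/17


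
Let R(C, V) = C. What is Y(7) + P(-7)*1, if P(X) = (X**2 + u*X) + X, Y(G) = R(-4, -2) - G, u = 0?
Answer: 31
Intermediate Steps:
Y(G) = -4 - G
P(X) = X + X**2 (P(X) = (X**2 + 0*X) + X = (X**2 + 0) + X = X**2 + X = X + X**2)
Y(7) + P(-7)*1 = (-4 - 1*7) - 7*(1 - 7)*1 = (-4 - 7) - 7*(-6)*1 = -11 + 42*1 = -11 + 42 = 31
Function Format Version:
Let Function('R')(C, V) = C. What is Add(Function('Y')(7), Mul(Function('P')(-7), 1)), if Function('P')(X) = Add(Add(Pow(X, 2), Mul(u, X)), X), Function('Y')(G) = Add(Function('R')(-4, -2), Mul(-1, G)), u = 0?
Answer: 31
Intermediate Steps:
Function('Y')(G) = Add(-4, Mul(-1, G))
Function('P')(X) = Add(X, Pow(X, 2)) (Function('P')(X) = Add(Add(Pow(X, 2), Mul(0, X)), X) = Add(Add(Pow(X, 2), 0), X) = Add(Pow(X, 2), X) = Add(X, Pow(X, 2)))
Add(Function('Y')(7), Mul(Function('P')(-7), 1)) = Add(Add(-4, Mul(-1, 7)), Mul(Mul(-7, Add(1, -7)), 1)) = Add(Add(-4, -7), Mul(Mul(-7, -6), 1)) = Add(-11, Mul(42, 1)) = Add(-11, 42) = 31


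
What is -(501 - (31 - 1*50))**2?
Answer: -270400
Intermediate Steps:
-(501 - (31 - 1*50))**2 = -(501 - (31 - 50))**2 = -(501 - 1*(-19))**2 = -(501 + 19)**2 = -1*520**2 = -1*270400 = -270400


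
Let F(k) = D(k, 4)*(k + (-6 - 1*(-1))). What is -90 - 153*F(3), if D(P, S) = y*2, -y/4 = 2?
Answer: -4986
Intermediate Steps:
y = -8 (y = -4*2 = -8)
D(P, S) = -16 (D(P, S) = -8*2 = -16)
F(k) = 80 - 16*k (F(k) = -16*(k + (-6 - 1*(-1))) = -16*(k + (-6 + 1)) = -16*(k - 5) = -16*(-5 + k) = 80 - 16*k)
-90 - 153*F(3) = -90 - 153*(80 - 16*3) = -90 - 153*(80 - 48) = -90 - 153*32 = -90 - 4896 = -4986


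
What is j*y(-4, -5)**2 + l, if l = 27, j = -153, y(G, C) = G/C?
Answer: -1773/25 ≈ -70.920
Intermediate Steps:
y(G, C) = G/C
j*y(-4, -5)**2 + l = -153*(-4/(-5))**2 + 27 = -153*(-4*(-1/5))**2 + 27 = -153*(4/5)**2 + 27 = -153*16/25 + 27 = -2448/25 + 27 = -1773/25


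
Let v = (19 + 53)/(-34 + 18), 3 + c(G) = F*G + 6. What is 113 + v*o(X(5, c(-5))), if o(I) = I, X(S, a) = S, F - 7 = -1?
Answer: 181/2 ≈ 90.500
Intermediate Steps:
F = 6 (F = 7 - 1 = 6)
c(G) = 3 + 6*G (c(G) = -3 + (6*G + 6) = -3 + (6 + 6*G) = 3 + 6*G)
v = -9/2 (v = 72/(-16) = 72*(-1/16) = -9/2 ≈ -4.5000)
113 + v*o(X(5, c(-5))) = 113 - 9/2*5 = 113 - 45/2 = 181/2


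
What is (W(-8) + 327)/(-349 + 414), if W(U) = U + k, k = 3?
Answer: 322/65 ≈ 4.9538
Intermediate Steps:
W(U) = 3 + U (W(U) = U + 3 = 3 + U)
(W(-8) + 327)/(-349 + 414) = ((3 - 8) + 327)/(-349 + 414) = (-5 + 327)/65 = 322*(1/65) = 322/65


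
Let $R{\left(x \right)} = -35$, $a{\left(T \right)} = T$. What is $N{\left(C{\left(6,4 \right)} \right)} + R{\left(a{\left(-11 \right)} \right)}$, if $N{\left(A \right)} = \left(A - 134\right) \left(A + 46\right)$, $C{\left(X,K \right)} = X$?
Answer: $-6691$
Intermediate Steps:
$N{\left(A \right)} = \left(-134 + A\right) \left(46 + A\right)$
$N{\left(C{\left(6,4 \right)} \right)} + R{\left(a{\left(-11 \right)} \right)} = \left(-6164 + 6^{2} - 528\right) - 35 = \left(-6164 + 36 - 528\right) - 35 = -6656 - 35 = -6691$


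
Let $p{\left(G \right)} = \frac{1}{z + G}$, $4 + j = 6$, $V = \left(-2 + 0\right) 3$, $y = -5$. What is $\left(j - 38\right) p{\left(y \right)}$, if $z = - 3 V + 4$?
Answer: $- \frac{36}{17} \approx -2.1176$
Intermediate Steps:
$V = -6$ ($V = \left(-2\right) 3 = -6$)
$j = 2$ ($j = -4 + 6 = 2$)
$z = 22$ ($z = \left(-3\right) \left(-6\right) + 4 = 18 + 4 = 22$)
$p{\left(G \right)} = \frac{1}{22 + G}$
$\left(j - 38\right) p{\left(y \right)} = \frac{2 - 38}{22 - 5} = - \frac{36}{17}$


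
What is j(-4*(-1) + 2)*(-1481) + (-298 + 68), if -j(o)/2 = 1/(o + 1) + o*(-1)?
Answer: -123052/7 ≈ -17579.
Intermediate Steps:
j(o) = -2/(1 + o) + 2*o (j(o) = -2*(1/(o + 1) + o*(-1)) = -2*(1/(1 + o) - o) = -2/(1 + o) + 2*o)
j(-4*(-1) + 2)*(-1481) + (-298 + 68) = (2*(-1 + (-4*(-1) + 2) + (-4*(-1) + 2)**2)/(1 + (-4*(-1) + 2)))*(-1481) + (-298 + 68) = (2*(-1 + (4 + 2) + (4 + 2)**2)/(1 + (4 + 2)))*(-1481) - 230 = (2*(-1 + 6 + 6**2)/(1 + 6))*(-1481) - 230 = (2*(-1 + 6 + 36)/7)*(-1481) - 230 = (2*(1/7)*41)*(-1481) - 230 = (82/7)*(-1481) - 230 = -121442/7 - 230 = -123052/7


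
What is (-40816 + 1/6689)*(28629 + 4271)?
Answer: -8982299536700/6689 ≈ -1.3428e+9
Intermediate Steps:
(-40816 + 1/6689)*(28629 + 4271) = (-40816 + 1/6689)*32900 = -273018223/6689*32900 = -8982299536700/6689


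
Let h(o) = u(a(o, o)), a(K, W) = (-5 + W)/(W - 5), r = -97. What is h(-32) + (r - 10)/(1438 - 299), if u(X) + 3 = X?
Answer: -2385/1139 ≈ -2.0939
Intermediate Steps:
a(K, W) = 1 (a(K, W) = (-5 + W)/(-5 + W) = 1)
u(X) = -3 + X
h(o) = -2 (h(o) = -3 + 1 = -2)
h(-32) + (r - 10)/(1438 - 299) = -2 + (-97 - 10)/(1438 - 299) = -2 - 107/1139 = -2385/1139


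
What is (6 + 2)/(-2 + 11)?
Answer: 8/9 ≈ 0.88889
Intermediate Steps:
(6 + 2)/(-2 + 11) = 8/9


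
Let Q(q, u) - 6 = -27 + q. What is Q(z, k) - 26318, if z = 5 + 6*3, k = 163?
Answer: -26316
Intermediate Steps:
z = 23 (z = 5 + 18 = 23)
Q(q, u) = -21 + q (Q(q, u) = 6 + (-27 + q) = -21 + q)
Q(z, k) - 26318 = (-21 + 23) - 26318 = 2 - 26318 = -26316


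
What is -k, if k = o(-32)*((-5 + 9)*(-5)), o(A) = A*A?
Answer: 20480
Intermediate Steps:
o(A) = A²
k = -20480 (k = (-32)²*((-5 + 9)*(-5)) = 1024*(4*(-5)) = 1024*(-20) = -20480)
-k = -1*(-20480) = 20480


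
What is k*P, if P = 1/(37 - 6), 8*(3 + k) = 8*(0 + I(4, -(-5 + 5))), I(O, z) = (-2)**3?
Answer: -11/31 ≈ -0.35484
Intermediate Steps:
I(O, z) = -8
k = -11 (k = -3 + (8*(0 - 8))/8 = -3 + (8*(-8))/8 = -3 + (1/8)*(-64) = -3 - 8 = -11)
P = 1/31 ≈ 0.032258
k*P = -11*1/31 = -11/31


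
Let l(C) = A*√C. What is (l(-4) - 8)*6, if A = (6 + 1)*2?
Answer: -48 + 168*I ≈ -48.0 + 168.0*I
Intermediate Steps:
A = 14 (A = 7*2 = 14)
l(C) = 14*√C
(l(-4) - 8)*6 = (14*√(-4) - 8)*6 = (14*(2*I) - 8)*6 = (28*I - 8)*6 = (-8 + 28*I)*6 = -48 + 168*I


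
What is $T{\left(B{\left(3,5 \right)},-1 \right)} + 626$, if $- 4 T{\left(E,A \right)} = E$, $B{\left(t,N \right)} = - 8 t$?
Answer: $632$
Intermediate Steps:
$T{\left(E,A \right)} = - \frac{E}{4}$
$T{\left(B{\left(3,5 \right)},-1 \right)} + 626 = - \frac{\left(-8\right) 3}{4} + 626 = \left(- \frac{1}{4}\right) \left(-24\right) + 626 = 6 + 626 = 632$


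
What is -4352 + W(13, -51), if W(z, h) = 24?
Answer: -4328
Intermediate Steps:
-4352 + W(13, -51) = -4352 + 24 = -4328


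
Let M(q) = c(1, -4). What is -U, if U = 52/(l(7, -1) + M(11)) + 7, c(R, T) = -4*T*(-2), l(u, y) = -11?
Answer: -249/43 ≈ -5.7907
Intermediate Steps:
c(R, T) = 8*T
M(q) = -32 (M(q) = 8*(-4) = -32)
U = 249/43 (U = 52/(-11 - 32) + 7 = 52/(-43) + 7 = 52*(-1/43) + 7 = -52/43 + 7 = 249/43 ≈ 5.7907)
-U = -1*249/43 = -249/43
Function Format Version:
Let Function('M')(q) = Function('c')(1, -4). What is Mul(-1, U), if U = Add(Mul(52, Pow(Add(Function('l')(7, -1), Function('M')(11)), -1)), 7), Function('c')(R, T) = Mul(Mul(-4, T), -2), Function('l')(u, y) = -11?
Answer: Rational(-249, 43) ≈ -5.7907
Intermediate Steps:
Function('c')(R, T) = Mul(8, T)
Function('M')(q) = -32 (Function('M')(q) = Mul(8, -4) = -32)
U = Rational(249, 43) (U = Add(Mul(52, Pow(Add(-11, -32), -1)), 7) = Add(Mul(52, Pow(-43, -1)), 7) = Add(Mul(52, Rational(-1, 43)), 7) = Add(Rational(-52, 43), 7) = Rational(249, 43) ≈ 5.7907)
Mul(-1, U) = Mul(-1, Rational(249, 43)) = Rational(-249, 43)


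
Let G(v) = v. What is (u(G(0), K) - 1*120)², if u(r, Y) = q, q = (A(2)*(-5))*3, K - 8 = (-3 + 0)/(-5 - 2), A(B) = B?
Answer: 22500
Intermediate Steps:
K = 59/7 (K = 8 + (-3 + 0)/(-5 - 2) = 8 - 3/(-7) = 8 - 3*(-⅐) = 8 + 3/7 = 59/7 ≈ 8.4286)
q = -30 (q = (2*(-5))*3 = -10*3 = -30)
u(r, Y) = -30
(u(G(0), K) - 1*120)² = (-30 - 1*120)² = (-30 - 120)² = (-150)² = 22500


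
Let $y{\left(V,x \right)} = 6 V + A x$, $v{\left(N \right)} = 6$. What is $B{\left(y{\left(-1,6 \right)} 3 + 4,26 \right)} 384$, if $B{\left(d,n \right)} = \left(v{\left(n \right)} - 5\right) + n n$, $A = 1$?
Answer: $259968$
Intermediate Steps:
$y{\left(V,x \right)} = x + 6 V$ ($y{\left(V,x \right)} = 6 V + 1 x = 6 V + x = x + 6 V$)
$B{\left(d,n \right)} = 1 + n^{2}$ ($B{\left(d,n \right)} = \left(6 - 5\right) + n n = 1 + n^{2}$)
$B{\left(y{\left(-1,6 \right)} 3 + 4,26 \right)} 384 = \left(1 + 26^{2}\right) 384 = \left(1 + 676\right) 384 = 677 \cdot 384 = 259968$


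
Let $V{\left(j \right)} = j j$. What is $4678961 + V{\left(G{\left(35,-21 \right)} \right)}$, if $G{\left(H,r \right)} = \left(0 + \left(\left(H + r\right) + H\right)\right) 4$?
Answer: $4717377$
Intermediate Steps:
$G{\left(H,r \right)} = 4 r + 8 H$ ($G{\left(H,r \right)} = \left(0 + \left(r + 2 H\right)\right) 4 = \left(r + 2 H\right) 4 = 4 r + 8 H$)
$V{\left(j \right)} = j^{2}$
$4678961 + V{\left(G{\left(35,-21 \right)} \right)} = 4678961 + \left(4 \left(-21\right) + 8 \cdot 35\right)^{2} = 4678961 + \left(-84 + 280\right)^{2} = 4678961 + 196^{2} = 4678961 + 38416 = 4717377$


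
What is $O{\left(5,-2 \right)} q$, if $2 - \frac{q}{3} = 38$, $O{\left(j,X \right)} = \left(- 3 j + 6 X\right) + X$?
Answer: $3132$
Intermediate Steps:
$O{\left(j,X \right)} = - 3 j + 7 X$
$q = -108$ ($q = 6 - 114 = -108$)
$O{\left(5,-2 \right)} q = \left(\left(-3\right) 5 + 7 \left(-2\right)\right) \left(-108\right) = \left(-15 - 14\right) \left(-108\right) = \left(-29\right) \left(-108\right) = 3132$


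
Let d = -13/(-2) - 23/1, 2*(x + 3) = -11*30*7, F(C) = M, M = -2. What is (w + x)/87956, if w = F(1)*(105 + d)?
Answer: -1335/87956 ≈ -0.015178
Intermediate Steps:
F(C) = -2
x = -1158 (x = -3 + (-11*30*7)/2 = -3 + (-330*7)/2 = -3 + (½)*(-2310) = -3 - 1155 = -1158)
d = -33/2 (d = -13*(-½) - 23*1 = 13/2 - 23 = -33/2 ≈ -16.500)
w = -177 (w = -2*(105 - 33/2) = -2*177/2 = -177)
(w + x)/87956 = (-177 - 1158)/87956 = -1335*1/87956 = -1335/87956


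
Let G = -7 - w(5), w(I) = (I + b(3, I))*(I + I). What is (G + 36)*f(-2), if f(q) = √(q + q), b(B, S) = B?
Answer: -102*I ≈ -102.0*I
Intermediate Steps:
w(I) = 2*I*(3 + I) (w(I) = (I + 3)*(I + I) = (3 + I)*(2*I) = 2*I*(3 + I))
f(q) = √2*√q (f(q) = √(2*q) = √2*√q)
G = -87 (G = -7 - 2*5*(3 + 5) = -7 - 2*5*8 = -7 - 1*80 = -7 - 80 = -87)
(G + 36)*f(-2) = (-87 + 36)*(√2*√(-2)) = -51*√2*I*√2 = -102*I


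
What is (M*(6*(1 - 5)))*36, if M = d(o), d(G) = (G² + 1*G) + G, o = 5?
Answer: -30240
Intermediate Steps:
d(G) = G² + 2*G (d(G) = (G² + G) + G = (G + G²) + G = G² + 2*G)
M = 35 (M = 5*(2 + 5) = 5*7 = 35)
(M*(6*(1 - 5)))*36 = (35*(6*(1 - 5)))*36 = (35*(6*(-4)))*36 = (35*(-24))*36 = -840*36 = -30240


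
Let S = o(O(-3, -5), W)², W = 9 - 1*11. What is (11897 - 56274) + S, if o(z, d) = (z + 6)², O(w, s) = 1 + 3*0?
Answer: -41976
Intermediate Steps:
O(w, s) = 1 (O(w, s) = 1 + 0 = 1)
W = -2 (W = 9 - 11 = -2)
o(z, d) = (6 + z)²
S = 2401 (S = ((6 + 1)²)² = (7²)² = 49² = 2401)
(11897 - 56274) + S = (11897 - 56274) + 2401 = -44377 + 2401 = -41976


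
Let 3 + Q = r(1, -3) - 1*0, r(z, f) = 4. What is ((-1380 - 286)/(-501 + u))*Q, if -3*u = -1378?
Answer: 4998/125 ≈ 39.984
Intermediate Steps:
Q = 1 (Q = -3 + (4 - 1*0) = -3 + (4 + 0) = -3 + 4 = 1)
u = 1378/3 (u = -1/3*(-1378) = 1378/3 ≈ 459.33)
((-1380 - 286)/(-501 + u))*Q = ((-1380 - 286)/(-501 + 1378/3))*1 = -1666/(-125/3)*1 = -1666*(-3/125)*1 = (4998/125)*1 = 4998/125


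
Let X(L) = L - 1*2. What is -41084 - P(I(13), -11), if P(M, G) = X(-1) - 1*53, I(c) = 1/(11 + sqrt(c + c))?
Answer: -41028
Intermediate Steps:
X(L) = -2 + L (X(L) = L - 2 = -2 + L)
I(c) = 1/(11 + sqrt(2)*sqrt(c)) (I(c) = 1/(11 + sqrt(2*c)) = 1/(11 + sqrt(2)*sqrt(c)))
P(M, G) = -56 (P(M, G) = (-2 - 1) - 1*53 = -3 - 53 = -56)
-41084 - P(I(13), -11) = -41084 - 1*(-56) = -41084 + 56 = -41028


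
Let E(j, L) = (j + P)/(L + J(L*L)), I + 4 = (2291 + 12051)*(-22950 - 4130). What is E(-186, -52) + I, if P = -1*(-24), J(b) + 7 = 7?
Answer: -10097915383/26 ≈ -3.8838e+8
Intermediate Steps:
J(b) = 0 (J(b) = -7 + 7 = 0)
P = 24
I = -388381364 (I = -4 + (2291 + 12051)*(-22950 - 4130) = -4 + 14342*(-27080) = -4 - 388381360 = -388381364)
E(j, L) = (24 + j)/L (E(j, L) = (j + 24)/(L + 0) = (24 + j)/L)
E(-186, -52) + I = (24 - 186)/(-52) - 388381364 = -1/52*(-162) - 388381364 = 81/26 - 388381364 = -10097915383/26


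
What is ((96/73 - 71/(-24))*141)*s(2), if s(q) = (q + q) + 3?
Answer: 2463223/584 ≈ 4217.8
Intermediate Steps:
s(q) = 3 + 2*q (s(q) = 2*q + 3 = 3 + 2*q)
((96/73 - 71/(-24))*141)*s(2) = ((96/73 - 71/(-24))*141)*(3 + 2*2) = ((96*(1/73) - 71*(-1/24))*141)*(3 + 4) = ((96/73 + 71/24)*141)*7 = ((7487/1752)*141)*7 = (351889/584)*7 = 2463223/584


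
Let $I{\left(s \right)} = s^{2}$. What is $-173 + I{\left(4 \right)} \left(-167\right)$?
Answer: $-2845$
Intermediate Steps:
$-173 + I{\left(4 \right)} \left(-167\right) = -173 + 4^{2} \left(-167\right) = -173 + 16 \left(-167\right) = -173 - 2672 = -2845$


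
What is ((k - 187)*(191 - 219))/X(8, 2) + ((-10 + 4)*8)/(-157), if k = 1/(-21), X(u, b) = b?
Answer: 1233536/471 ≈ 2619.0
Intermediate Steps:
k = -1/21 ≈ -0.047619
((k - 187)*(191 - 219))/X(8, 2) + ((-10 + 4)*8)/(-157) = ((-1/21 - 187)*(191 - 219))/2 + ((-10 + 4)*8)/(-157) = -3928/21*(-28)*(1/2) - 6*8*(-1/157) = (15712/3)*(1/2) - 48*(-1/157) = 7856/3 + 48/157 = 1233536/471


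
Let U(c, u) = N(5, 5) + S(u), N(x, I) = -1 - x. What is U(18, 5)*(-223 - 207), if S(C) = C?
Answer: 430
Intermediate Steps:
U(c, u) = -6 + u (U(c, u) = (-1 - 1*5) + u = (-1 - 5) + u = -6 + u)
U(18, 5)*(-223 - 207) = (-6 + 5)*(-223 - 207) = -1*(-430) = 430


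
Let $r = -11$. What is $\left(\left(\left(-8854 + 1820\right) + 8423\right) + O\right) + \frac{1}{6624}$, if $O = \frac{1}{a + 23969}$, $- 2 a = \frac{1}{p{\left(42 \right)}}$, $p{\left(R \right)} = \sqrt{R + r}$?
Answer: $\frac{72828545464182275}{52432350871968} + \frac{2 \sqrt{31}}{71239607163} \approx 1389.0$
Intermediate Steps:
$p{\left(R \right)} = \sqrt{-11 + R}$ ($p{\left(R \right)} = \sqrt{R - 11} = \sqrt{-11 + R}$)
$a = - \frac{\sqrt{31}}{62}$ ($a = - \frac{1}{2 \sqrt{-11 + 42}} = - \frac{1}{2 \sqrt{31}} = - \frac{\frac{1}{31} \sqrt{31}}{2} = - \frac{\sqrt{31}}{62} \approx -0.089803$)
$O = \frac{1}{23969 - \frac{\sqrt{31}}{62}}$ ($O = \frac{1}{- \frac{\sqrt{31}}{62} + 23969} = \frac{1}{23969 - \frac{\sqrt{31}}{62}} \approx 4.1721 \cdot 10^{-5}$)
$\left(\left(\left(-8854 + 1820\right) + 8423\right) + O\right) + \frac{1}{6624} = \left(\left(\left(-8854 + 1820\right) + 8423\right) + \left(\frac{2972156}{71239607163} + \frac{2 \sqrt{31}}{71239607163}\right)\right) + \frac{1}{6624} = \left(\left(-7034 + 8423\right) + \left(\frac{2972156}{71239607163} + \frac{2 \sqrt{31}}{71239607163}\right)\right) + \frac{1}{6624} = \left(1389 + \left(\frac{2972156}{71239607163} + \frac{2 \sqrt{31}}{71239607163}\right)\right) + \frac{1}{6624} = \left(\frac{98951817321563}{71239607163} + \frac{2 \sqrt{31}}{71239607163}\right) + \frac{1}{6624} = \frac{72828545464182275}{52432350871968} + \frac{2 \sqrt{31}}{71239607163}$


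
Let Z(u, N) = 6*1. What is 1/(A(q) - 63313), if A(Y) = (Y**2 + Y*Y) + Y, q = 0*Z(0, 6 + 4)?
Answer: -1/63313 ≈ -1.5795e-5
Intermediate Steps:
Z(u, N) = 6
q = 0 (q = 0*6 = 0)
A(Y) = Y + 2*Y**2 (A(Y) = (Y**2 + Y**2) + Y = 2*Y**2 + Y = Y + 2*Y**2)
1/(A(q) - 63313) = 1/(0*(1 + 2*0) - 63313) = 1/(0*(1 + 0) - 63313) = 1/(0*1 - 63313) = 1/(0 - 63313) = 1/(-63313) = -1/63313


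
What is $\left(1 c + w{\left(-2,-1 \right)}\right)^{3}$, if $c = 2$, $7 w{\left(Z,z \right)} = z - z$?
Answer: $8$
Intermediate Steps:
$w{\left(Z,z \right)} = 0$ ($w{\left(Z,z \right)} = \frac{z - z}{7} = \frac{1}{7} \cdot 0 = 0$)
$\left(1 c + w{\left(-2,-1 \right)}\right)^{3} = \left(1 \cdot 2 + 0\right)^{3} = \left(2 + 0\right)^{3} = 2^{3} = 8$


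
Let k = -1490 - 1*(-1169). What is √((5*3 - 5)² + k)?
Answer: I*√221 ≈ 14.866*I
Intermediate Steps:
k = -321 (k = -1490 + 1169 = -321)
√((5*3 - 5)² + k) = √((5*3 - 5)² - 321) = √((15 - 5)² - 321) = √(10² - 321) = √(100 - 321) = √(-221) = I*√221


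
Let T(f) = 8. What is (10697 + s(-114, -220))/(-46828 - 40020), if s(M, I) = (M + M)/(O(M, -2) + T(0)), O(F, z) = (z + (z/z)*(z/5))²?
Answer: -918517/7468928 ≈ -0.12298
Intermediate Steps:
O(F, z) = 36*z²/25 (O(F, z) = (z + 1*(z*(⅕)))² = (z + 1*(z/5))² = (z + z/5)² = (6*z/5)² = 36*z²/25)
s(M, I) = 25*M/172 (s(M, I) = (M + M)/((36/25)*(-2)² + 8) = (2*M)/((36/25)*4 + 8) = (2*M)/(144/25 + 8) = (2*M)/(344/25) = (2*M)*(25/344) = 25*M/172)
(10697 + s(-114, -220))/(-46828 - 40020) = (10697 + (25/172)*(-114))/(-46828 - 40020) = (10697 - 1425/86)/(-86848) = (918517/86)*(-1/86848) = -918517/7468928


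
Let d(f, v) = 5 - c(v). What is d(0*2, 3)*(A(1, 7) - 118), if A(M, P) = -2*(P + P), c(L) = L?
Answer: -292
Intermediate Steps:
d(f, v) = 5 - v
A(M, P) = -4*P
d(0*2, 3)*(A(1, 7) - 118) = (5 - 1*3)*(-4*7 - 118) = (5 - 3)*(-28 - 118) = 2*(-146) = -292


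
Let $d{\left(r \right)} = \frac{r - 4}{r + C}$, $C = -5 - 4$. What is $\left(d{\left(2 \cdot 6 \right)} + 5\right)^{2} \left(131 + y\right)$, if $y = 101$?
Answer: $\frac{122728}{9} \approx 13636.0$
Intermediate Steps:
$C = -9$ ($C = -5 - 4 = -9$)
$d{\left(r \right)} = \frac{-4 + r}{-9 + r}$ ($d{\left(r \right)} = \frac{r - 4}{r - 9} = \frac{-4 + r}{-9 + r}$)
$\left(d{\left(2 \cdot 6 \right)} + 5\right)^{2} \left(131 + y\right) = \left(\frac{-4 + 2 \cdot 6}{-9 + 2 \cdot 6} + 5\right)^{2} \left(131 + 101\right) = \left(\frac{-4 + 12}{-9 + 12} + 5\right)^{2} \cdot 232 = \left(\frac{1}{3} \cdot 8 + 5\right)^{2} \cdot 232 = \left(\frac{8}{3} + 5\right)^{2} \cdot 232 = \left(\frac{23}{3}\right)^{2} \cdot 232 = \frac{529}{9} \cdot 232 = \frac{122728}{9}$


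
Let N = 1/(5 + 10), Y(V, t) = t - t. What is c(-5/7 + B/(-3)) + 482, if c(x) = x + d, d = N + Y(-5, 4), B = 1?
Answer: 50507/105 ≈ 481.02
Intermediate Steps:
Y(V, t) = 0
N = 1/15 ≈ 0.066667
d = 1/15 (d = 1/15 + 0 = 1/15 ≈ 0.066667)
c(x) = 1/15 + x (c(x) = x + 1/15 = 1/15 + x)
c(-5/7 + B/(-3)) + 482 = (1/15 + (-5/7 + 1/(-3))) + 482 = (1/15 + (-5*1/7 + 1*(-1/3))) + 482 = (1/15 + (-5/7 - 1/3)) + 482 = (1/15 - 22/21) + 482 = -103/105 + 482 = 50507/105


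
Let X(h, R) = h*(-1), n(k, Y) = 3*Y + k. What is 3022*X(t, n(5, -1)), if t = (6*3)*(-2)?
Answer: 108792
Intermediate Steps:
t = -36 (t = 18*(-2) = -36)
n(k, Y) = k + 3*Y
X(h, R) = -h
3022*X(t, n(5, -1)) = 3022*(-1*(-36)) = 3022*36 = 108792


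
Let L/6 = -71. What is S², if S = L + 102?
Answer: 104976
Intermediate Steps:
L = -426 (L = 6*(-71) = -426)
S = -324 (S = -426 + 102 = -324)
S² = (-324)² = 104976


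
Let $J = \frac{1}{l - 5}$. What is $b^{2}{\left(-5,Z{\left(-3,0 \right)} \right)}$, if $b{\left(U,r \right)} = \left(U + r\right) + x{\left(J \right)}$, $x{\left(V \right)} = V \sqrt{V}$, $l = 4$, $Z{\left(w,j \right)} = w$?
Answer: $\left(8 + i\right)^{2} \approx 63.0 + 16.0 i$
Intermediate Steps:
$J = -1$ ($J = \frac{1}{4 - 5} = \frac{1}{-1} = -1$)
$x{\left(V \right)} = V^{\frac{3}{2}}$
$b{\left(U,r \right)} = U + r - i$ ($b{\left(U,r \right)} = \left(U + r\right) + \left(-1\right)^{\frac{3}{2}} = \left(U + r\right) - i = U + r - i$)
$b^{2}{\left(-5,Z{\left(-3,0 \right)} \right)} = \left(-5 - 3 - i\right)^{2} = \left(-8 - i\right)^{2}$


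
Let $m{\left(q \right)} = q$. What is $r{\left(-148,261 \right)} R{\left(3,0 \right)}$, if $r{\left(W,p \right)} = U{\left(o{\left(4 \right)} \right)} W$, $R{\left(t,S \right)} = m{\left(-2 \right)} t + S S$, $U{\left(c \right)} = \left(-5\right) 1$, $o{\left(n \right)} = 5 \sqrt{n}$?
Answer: $-4440$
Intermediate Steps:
$U{\left(c \right)} = -5$
$R{\left(t,S \right)} = S^{2} - 2 t$ ($R{\left(t,S \right)} = - 2 t + S S = - 2 t + S^{2} = S^{2} - 2 t$)
$r{\left(W,p \right)} = - 5 W$
$r{\left(-148,261 \right)} R{\left(3,0 \right)} = \left(-5\right) \left(-148\right) \left(0^{2} - 6\right) = 740 \left(0 - 6\right) = 740 \left(-6\right) = -4440$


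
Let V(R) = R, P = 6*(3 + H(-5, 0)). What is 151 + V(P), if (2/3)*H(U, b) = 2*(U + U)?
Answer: -11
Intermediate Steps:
H(U, b) = 6*U (H(U, b) = 3*(2*(U + U))/2 = 3*(2*(2*U))/2 = 3*(4*U)/2 = 6*U)
P = -162 (P = 6*(3 + 6*(-5)) = 6*(3 - 30) = 6*(-27) = -162)
151 + V(P) = 151 - 162 = -11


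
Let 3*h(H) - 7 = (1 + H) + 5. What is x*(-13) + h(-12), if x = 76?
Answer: -2963/3 ≈ -987.67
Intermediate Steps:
h(H) = 13/3 + H/3 (h(H) = 7/3 + ((1 + H) + 5)/3 = 7/3 + (6 + H)/3 = 7/3 + (2 + H/3) = 13/3 + H/3)
x*(-13) + h(-12) = 76*(-13) + (13/3 + (⅓)*(-12)) = -988 + (13/3 - 4) = -988 + ⅓ = -2963/3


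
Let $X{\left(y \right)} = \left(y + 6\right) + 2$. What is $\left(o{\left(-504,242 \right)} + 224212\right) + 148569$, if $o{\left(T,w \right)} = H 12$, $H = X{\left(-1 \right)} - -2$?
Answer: $372889$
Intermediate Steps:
$X{\left(y \right)} = 8 + y$ ($X{\left(y \right)} = \left(6 + y\right) + 2 = 8 + y$)
$H = 9$ ($H = \left(8 - 1\right) - -2 = 7 + 2 = 9$)
$o{\left(T,w \right)} = 108$ ($o{\left(T,w \right)} = 9 \cdot 12 = 108$)
$\left(o{\left(-504,242 \right)} + 224212\right) + 148569 = \left(108 + 224212\right) + 148569 = 224320 + 148569 = 372889$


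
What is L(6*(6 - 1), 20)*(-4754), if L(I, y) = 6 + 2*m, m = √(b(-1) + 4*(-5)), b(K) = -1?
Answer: -28524 - 9508*I*√21 ≈ -28524.0 - 43571.0*I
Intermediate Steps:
m = I*√21 (m = √(-1 + 4*(-5)) = √(-1 - 20) = √(-21) = I*√21 ≈ 4.5826*I)
L(I, y) = 6 + 2*I*√21 (L(I, y) = 6 + 2*(I*√21) = 6 + 2*I*√21)
L(6*(6 - 1), 20)*(-4754) = (6 + 2*I*√21)*(-4754) = -28524 - 9508*I*√21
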